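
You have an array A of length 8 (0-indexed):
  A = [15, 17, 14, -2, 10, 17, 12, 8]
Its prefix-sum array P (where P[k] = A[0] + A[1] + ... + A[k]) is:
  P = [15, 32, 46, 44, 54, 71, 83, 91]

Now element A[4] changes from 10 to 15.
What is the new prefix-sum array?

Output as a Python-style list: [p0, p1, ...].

Answer: [15, 32, 46, 44, 59, 76, 88, 96]

Derivation:
Change: A[4] 10 -> 15, delta = 5
P[k] for k < 4: unchanged (A[4] not included)
P[k] for k >= 4: shift by delta = 5
  P[0] = 15 + 0 = 15
  P[1] = 32 + 0 = 32
  P[2] = 46 + 0 = 46
  P[3] = 44 + 0 = 44
  P[4] = 54 + 5 = 59
  P[5] = 71 + 5 = 76
  P[6] = 83 + 5 = 88
  P[7] = 91 + 5 = 96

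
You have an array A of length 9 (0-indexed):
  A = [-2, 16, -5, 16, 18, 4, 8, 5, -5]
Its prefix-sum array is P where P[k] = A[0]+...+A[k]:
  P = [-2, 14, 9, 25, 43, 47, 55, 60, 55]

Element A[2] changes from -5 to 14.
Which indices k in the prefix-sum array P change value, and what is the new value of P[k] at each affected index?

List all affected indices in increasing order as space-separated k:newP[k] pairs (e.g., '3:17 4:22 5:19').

P[k] = A[0] + ... + A[k]
P[k] includes A[2] iff k >= 2
Affected indices: 2, 3, ..., 8; delta = 19
  P[2]: 9 + 19 = 28
  P[3]: 25 + 19 = 44
  P[4]: 43 + 19 = 62
  P[5]: 47 + 19 = 66
  P[6]: 55 + 19 = 74
  P[7]: 60 + 19 = 79
  P[8]: 55 + 19 = 74

Answer: 2:28 3:44 4:62 5:66 6:74 7:79 8:74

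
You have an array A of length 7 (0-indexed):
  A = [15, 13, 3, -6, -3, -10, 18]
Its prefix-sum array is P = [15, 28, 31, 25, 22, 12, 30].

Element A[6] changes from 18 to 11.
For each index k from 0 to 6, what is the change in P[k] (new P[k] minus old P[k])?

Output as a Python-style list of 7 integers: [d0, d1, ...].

Answer: [0, 0, 0, 0, 0, 0, -7]

Derivation:
Element change: A[6] 18 -> 11, delta = -7
For k < 6: P[k] unchanged, delta_P[k] = 0
For k >= 6: P[k] shifts by exactly -7
Delta array: [0, 0, 0, 0, 0, 0, -7]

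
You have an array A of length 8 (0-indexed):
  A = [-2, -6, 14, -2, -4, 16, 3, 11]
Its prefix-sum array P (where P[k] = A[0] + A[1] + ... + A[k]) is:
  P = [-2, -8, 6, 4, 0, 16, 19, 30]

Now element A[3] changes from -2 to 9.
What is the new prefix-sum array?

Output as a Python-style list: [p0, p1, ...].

Answer: [-2, -8, 6, 15, 11, 27, 30, 41]

Derivation:
Change: A[3] -2 -> 9, delta = 11
P[k] for k < 3: unchanged (A[3] not included)
P[k] for k >= 3: shift by delta = 11
  P[0] = -2 + 0 = -2
  P[1] = -8 + 0 = -8
  P[2] = 6 + 0 = 6
  P[3] = 4 + 11 = 15
  P[4] = 0 + 11 = 11
  P[5] = 16 + 11 = 27
  P[6] = 19 + 11 = 30
  P[7] = 30 + 11 = 41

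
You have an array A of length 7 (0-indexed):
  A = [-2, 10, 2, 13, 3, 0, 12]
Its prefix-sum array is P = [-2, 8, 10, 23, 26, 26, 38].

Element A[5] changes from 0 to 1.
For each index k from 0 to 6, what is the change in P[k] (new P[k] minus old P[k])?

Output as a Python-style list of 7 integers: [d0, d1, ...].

Element change: A[5] 0 -> 1, delta = 1
For k < 5: P[k] unchanged, delta_P[k] = 0
For k >= 5: P[k] shifts by exactly 1
Delta array: [0, 0, 0, 0, 0, 1, 1]

Answer: [0, 0, 0, 0, 0, 1, 1]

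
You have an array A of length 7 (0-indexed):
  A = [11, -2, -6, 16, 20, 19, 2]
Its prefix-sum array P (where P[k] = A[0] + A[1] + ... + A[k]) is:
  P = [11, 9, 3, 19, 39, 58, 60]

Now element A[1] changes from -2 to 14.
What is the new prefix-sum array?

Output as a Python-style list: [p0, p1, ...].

Change: A[1] -2 -> 14, delta = 16
P[k] for k < 1: unchanged (A[1] not included)
P[k] for k >= 1: shift by delta = 16
  P[0] = 11 + 0 = 11
  P[1] = 9 + 16 = 25
  P[2] = 3 + 16 = 19
  P[3] = 19 + 16 = 35
  P[4] = 39 + 16 = 55
  P[5] = 58 + 16 = 74
  P[6] = 60 + 16 = 76

Answer: [11, 25, 19, 35, 55, 74, 76]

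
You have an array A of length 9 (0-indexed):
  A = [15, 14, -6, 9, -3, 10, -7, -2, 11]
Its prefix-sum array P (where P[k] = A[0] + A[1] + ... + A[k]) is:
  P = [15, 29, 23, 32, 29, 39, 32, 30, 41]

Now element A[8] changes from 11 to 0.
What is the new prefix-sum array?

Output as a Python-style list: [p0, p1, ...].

Answer: [15, 29, 23, 32, 29, 39, 32, 30, 30]

Derivation:
Change: A[8] 11 -> 0, delta = -11
P[k] for k < 8: unchanged (A[8] not included)
P[k] for k >= 8: shift by delta = -11
  P[0] = 15 + 0 = 15
  P[1] = 29 + 0 = 29
  P[2] = 23 + 0 = 23
  P[3] = 32 + 0 = 32
  P[4] = 29 + 0 = 29
  P[5] = 39 + 0 = 39
  P[6] = 32 + 0 = 32
  P[7] = 30 + 0 = 30
  P[8] = 41 + -11 = 30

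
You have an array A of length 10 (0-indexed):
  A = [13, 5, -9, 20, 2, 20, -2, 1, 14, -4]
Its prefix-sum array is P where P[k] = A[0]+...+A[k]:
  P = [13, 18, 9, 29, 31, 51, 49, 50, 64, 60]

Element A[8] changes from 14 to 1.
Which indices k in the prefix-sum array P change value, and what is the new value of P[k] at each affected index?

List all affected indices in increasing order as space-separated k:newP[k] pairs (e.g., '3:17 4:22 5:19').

Answer: 8:51 9:47

Derivation:
P[k] = A[0] + ... + A[k]
P[k] includes A[8] iff k >= 8
Affected indices: 8, 9, ..., 9; delta = -13
  P[8]: 64 + -13 = 51
  P[9]: 60 + -13 = 47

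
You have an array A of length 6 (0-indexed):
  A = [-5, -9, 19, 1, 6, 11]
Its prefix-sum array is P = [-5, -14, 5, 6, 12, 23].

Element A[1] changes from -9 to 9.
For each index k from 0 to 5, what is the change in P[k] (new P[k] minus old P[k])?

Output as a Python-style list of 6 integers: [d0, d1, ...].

Element change: A[1] -9 -> 9, delta = 18
For k < 1: P[k] unchanged, delta_P[k] = 0
For k >= 1: P[k] shifts by exactly 18
Delta array: [0, 18, 18, 18, 18, 18]

Answer: [0, 18, 18, 18, 18, 18]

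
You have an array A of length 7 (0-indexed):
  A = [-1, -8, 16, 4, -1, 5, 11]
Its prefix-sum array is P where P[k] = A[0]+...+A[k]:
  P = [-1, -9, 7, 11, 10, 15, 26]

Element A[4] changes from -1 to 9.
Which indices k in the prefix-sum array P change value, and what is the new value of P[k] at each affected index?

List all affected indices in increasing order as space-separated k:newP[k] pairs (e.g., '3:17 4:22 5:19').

P[k] = A[0] + ... + A[k]
P[k] includes A[4] iff k >= 4
Affected indices: 4, 5, ..., 6; delta = 10
  P[4]: 10 + 10 = 20
  P[5]: 15 + 10 = 25
  P[6]: 26 + 10 = 36

Answer: 4:20 5:25 6:36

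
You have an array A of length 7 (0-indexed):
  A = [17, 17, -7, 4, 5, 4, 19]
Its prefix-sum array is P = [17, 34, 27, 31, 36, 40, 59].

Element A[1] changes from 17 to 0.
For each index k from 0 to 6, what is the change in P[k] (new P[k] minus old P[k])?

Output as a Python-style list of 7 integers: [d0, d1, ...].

Element change: A[1] 17 -> 0, delta = -17
For k < 1: P[k] unchanged, delta_P[k] = 0
For k >= 1: P[k] shifts by exactly -17
Delta array: [0, -17, -17, -17, -17, -17, -17]

Answer: [0, -17, -17, -17, -17, -17, -17]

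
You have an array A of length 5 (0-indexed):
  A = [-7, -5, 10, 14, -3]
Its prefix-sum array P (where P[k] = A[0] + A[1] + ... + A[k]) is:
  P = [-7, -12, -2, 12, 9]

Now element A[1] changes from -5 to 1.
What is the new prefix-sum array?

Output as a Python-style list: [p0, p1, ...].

Answer: [-7, -6, 4, 18, 15]

Derivation:
Change: A[1] -5 -> 1, delta = 6
P[k] for k < 1: unchanged (A[1] not included)
P[k] for k >= 1: shift by delta = 6
  P[0] = -7 + 0 = -7
  P[1] = -12 + 6 = -6
  P[2] = -2 + 6 = 4
  P[3] = 12 + 6 = 18
  P[4] = 9 + 6 = 15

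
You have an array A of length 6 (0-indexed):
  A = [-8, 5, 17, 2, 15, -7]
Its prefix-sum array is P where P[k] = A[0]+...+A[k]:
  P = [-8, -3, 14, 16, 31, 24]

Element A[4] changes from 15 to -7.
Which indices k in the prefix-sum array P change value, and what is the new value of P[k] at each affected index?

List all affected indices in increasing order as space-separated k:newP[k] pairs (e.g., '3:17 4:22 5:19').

Answer: 4:9 5:2

Derivation:
P[k] = A[0] + ... + A[k]
P[k] includes A[4] iff k >= 4
Affected indices: 4, 5, ..., 5; delta = -22
  P[4]: 31 + -22 = 9
  P[5]: 24 + -22 = 2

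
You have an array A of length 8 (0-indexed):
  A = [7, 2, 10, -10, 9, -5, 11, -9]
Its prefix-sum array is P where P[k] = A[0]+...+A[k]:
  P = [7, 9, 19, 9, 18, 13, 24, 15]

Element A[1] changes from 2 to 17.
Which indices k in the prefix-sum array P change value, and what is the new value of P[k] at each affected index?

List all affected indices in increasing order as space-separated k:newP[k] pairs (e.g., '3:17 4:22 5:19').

P[k] = A[0] + ... + A[k]
P[k] includes A[1] iff k >= 1
Affected indices: 1, 2, ..., 7; delta = 15
  P[1]: 9 + 15 = 24
  P[2]: 19 + 15 = 34
  P[3]: 9 + 15 = 24
  P[4]: 18 + 15 = 33
  P[5]: 13 + 15 = 28
  P[6]: 24 + 15 = 39
  P[7]: 15 + 15 = 30

Answer: 1:24 2:34 3:24 4:33 5:28 6:39 7:30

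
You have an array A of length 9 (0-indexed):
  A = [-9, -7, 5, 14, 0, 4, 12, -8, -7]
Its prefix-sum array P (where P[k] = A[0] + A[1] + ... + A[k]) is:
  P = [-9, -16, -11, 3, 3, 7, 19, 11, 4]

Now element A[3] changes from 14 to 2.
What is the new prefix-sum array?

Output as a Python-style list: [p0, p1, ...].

Answer: [-9, -16, -11, -9, -9, -5, 7, -1, -8]

Derivation:
Change: A[3] 14 -> 2, delta = -12
P[k] for k < 3: unchanged (A[3] not included)
P[k] for k >= 3: shift by delta = -12
  P[0] = -9 + 0 = -9
  P[1] = -16 + 0 = -16
  P[2] = -11 + 0 = -11
  P[3] = 3 + -12 = -9
  P[4] = 3 + -12 = -9
  P[5] = 7 + -12 = -5
  P[6] = 19 + -12 = 7
  P[7] = 11 + -12 = -1
  P[8] = 4 + -12 = -8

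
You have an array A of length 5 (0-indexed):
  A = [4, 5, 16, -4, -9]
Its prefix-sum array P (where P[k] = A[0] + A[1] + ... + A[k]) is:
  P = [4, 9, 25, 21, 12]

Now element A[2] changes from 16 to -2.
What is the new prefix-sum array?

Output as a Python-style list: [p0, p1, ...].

Change: A[2] 16 -> -2, delta = -18
P[k] for k < 2: unchanged (A[2] not included)
P[k] for k >= 2: shift by delta = -18
  P[0] = 4 + 0 = 4
  P[1] = 9 + 0 = 9
  P[2] = 25 + -18 = 7
  P[3] = 21 + -18 = 3
  P[4] = 12 + -18 = -6

Answer: [4, 9, 7, 3, -6]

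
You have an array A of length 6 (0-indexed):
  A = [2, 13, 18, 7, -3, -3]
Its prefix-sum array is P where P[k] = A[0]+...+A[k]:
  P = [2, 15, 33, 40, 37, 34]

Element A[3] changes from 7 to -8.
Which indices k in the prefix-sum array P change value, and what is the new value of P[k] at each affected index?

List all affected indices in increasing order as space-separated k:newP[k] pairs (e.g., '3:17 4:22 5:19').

P[k] = A[0] + ... + A[k]
P[k] includes A[3] iff k >= 3
Affected indices: 3, 4, ..., 5; delta = -15
  P[3]: 40 + -15 = 25
  P[4]: 37 + -15 = 22
  P[5]: 34 + -15 = 19

Answer: 3:25 4:22 5:19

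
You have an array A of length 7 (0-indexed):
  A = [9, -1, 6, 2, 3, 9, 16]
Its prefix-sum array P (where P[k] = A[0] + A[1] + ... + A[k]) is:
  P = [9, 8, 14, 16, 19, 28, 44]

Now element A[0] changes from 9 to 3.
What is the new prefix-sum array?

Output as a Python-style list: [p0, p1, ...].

Answer: [3, 2, 8, 10, 13, 22, 38]

Derivation:
Change: A[0] 9 -> 3, delta = -6
P[k] for k < 0: unchanged (A[0] not included)
P[k] for k >= 0: shift by delta = -6
  P[0] = 9 + -6 = 3
  P[1] = 8 + -6 = 2
  P[2] = 14 + -6 = 8
  P[3] = 16 + -6 = 10
  P[4] = 19 + -6 = 13
  P[5] = 28 + -6 = 22
  P[6] = 44 + -6 = 38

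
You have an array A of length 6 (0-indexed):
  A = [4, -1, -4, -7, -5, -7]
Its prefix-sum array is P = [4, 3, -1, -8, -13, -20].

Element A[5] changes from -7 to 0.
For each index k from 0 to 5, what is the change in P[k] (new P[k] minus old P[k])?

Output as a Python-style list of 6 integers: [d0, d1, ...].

Element change: A[5] -7 -> 0, delta = 7
For k < 5: P[k] unchanged, delta_P[k] = 0
For k >= 5: P[k] shifts by exactly 7
Delta array: [0, 0, 0, 0, 0, 7]

Answer: [0, 0, 0, 0, 0, 7]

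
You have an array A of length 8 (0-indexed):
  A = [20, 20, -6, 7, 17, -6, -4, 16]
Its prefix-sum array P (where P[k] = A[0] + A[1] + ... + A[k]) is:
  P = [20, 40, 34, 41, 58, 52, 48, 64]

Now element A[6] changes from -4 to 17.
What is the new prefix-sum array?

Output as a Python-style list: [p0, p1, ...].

Change: A[6] -4 -> 17, delta = 21
P[k] for k < 6: unchanged (A[6] not included)
P[k] for k >= 6: shift by delta = 21
  P[0] = 20 + 0 = 20
  P[1] = 40 + 0 = 40
  P[2] = 34 + 0 = 34
  P[3] = 41 + 0 = 41
  P[4] = 58 + 0 = 58
  P[5] = 52 + 0 = 52
  P[6] = 48 + 21 = 69
  P[7] = 64 + 21 = 85

Answer: [20, 40, 34, 41, 58, 52, 69, 85]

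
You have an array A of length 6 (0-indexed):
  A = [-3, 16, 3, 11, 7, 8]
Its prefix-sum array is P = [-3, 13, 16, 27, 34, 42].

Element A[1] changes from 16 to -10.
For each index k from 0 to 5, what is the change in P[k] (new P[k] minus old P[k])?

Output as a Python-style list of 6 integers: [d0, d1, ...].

Answer: [0, -26, -26, -26, -26, -26]

Derivation:
Element change: A[1] 16 -> -10, delta = -26
For k < 1: P[k] unchanged, delta_P[k] = 0
For k >= 1: P[k] shifts by exactly -26
Delta array: [0, -26, -26, -26, -26, -26]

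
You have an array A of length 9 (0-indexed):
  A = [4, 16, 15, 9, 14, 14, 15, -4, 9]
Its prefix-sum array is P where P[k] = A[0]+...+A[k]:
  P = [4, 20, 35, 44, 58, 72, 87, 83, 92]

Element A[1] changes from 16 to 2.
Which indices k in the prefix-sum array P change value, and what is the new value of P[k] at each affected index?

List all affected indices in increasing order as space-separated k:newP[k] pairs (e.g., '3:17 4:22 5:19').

P[k] = A[0] + ... + A[k]
P[k] includes A[1] iff k >= 1
Affected indices: 1, 2, ..., 8; delta = -14
  P[1]: 20 + -14 = 6
  P[2]: 35 + -14 = 21
  P[3]: 44 + -14 = 30
  P[4]: 58 + -14 = 44
  P[5]: 72 + -14 = 58
  P[6]: 87 + -14 = 73
  P[7]: 83 + -14 = 69
  P[8]: 92 + -14 = 78

Answer: 1:6 2:21 3:30 4:44 5:58 6:73 7:69 8:78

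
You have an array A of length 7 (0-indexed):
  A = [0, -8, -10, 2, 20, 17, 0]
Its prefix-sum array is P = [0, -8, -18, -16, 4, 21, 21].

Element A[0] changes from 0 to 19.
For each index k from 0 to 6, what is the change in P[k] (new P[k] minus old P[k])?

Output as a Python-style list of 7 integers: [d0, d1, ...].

Element change: A[0] 0 -> 19, delta = 19
For k < 0: P[k] unchanged, delta_P[k] = 0
For k >= 0: P[k] shifts by exactly 19
Delta array: [19, 19, 19, 19, 19, 19, 19]

Answer: [19, 19, 19, 19, 19, 19, 19]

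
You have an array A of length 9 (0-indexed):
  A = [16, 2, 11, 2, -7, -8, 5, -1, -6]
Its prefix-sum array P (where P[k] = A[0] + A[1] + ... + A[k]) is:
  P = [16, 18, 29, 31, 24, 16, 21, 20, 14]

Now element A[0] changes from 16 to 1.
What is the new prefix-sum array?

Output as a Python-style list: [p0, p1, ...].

Answer: [1, 3, 14, 16, 9, 1, 6, 5, -1]

Derivation:
Change: A[0] 16 -> 1, delta = -15
P[k] for k < 0: unchanged (A[0] not included)
P[k] for k >= 0: shift by delta = -15
  P[0] = 16 + -15 = 1
  P[1] = 18 + -15 = 3
  P[2] = 29 + -15 = 14
  P[3] = 31 + -15 = 16
  P[4] = 24 + -15 = 9
  P[5] = 16 + -15 = 1
  P[6] = 21 + -15 = 6
  P[7] = 20 + -15 = 5
  P[8] = 14 + -15 = -1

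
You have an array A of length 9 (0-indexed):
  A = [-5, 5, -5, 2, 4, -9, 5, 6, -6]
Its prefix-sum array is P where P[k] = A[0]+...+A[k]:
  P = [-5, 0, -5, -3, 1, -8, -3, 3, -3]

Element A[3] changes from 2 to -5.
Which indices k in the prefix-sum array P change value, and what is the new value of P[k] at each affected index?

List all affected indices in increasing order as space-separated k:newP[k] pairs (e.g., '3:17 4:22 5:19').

Answer: 3:-10 4:-6 5:-15 6:-10 7:-4 8:-10

Derivation:
P[k] = A[0] + ... + A[k]
P[k] includes A[3] iff k >= 3
Affected indices: 3, 4, ..., 8; delta = -7
  P[3]: -3 + -7 = -10
  P[4]: 1 + -7 = -6
  P[5]: -8 + -7 = -15
  P[6]: -3 + -7 = -10
  P[7]: 3 + -7 = -4
  P[8]: -3 + -7 = -10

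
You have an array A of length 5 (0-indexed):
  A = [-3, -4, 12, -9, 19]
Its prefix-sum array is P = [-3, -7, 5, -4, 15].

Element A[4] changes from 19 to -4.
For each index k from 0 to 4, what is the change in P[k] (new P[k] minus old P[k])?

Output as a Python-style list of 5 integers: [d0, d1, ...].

Answer: [0, 0, 0, 0, -23]

Derivation:
Element change: A[4] 19 -> -4, delta = -23
For k < 4: P[k] unchanged, delta_P[k] = 0
For k >= 4: P[k] shifts by exactly -23
Delta array: [0, 0, 0, 0, -23]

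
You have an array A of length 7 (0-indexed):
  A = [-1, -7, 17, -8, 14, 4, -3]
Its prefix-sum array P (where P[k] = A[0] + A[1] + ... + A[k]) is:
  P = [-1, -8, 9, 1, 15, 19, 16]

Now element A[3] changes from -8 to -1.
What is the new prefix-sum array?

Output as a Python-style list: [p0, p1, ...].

Answer: [-1, -8, 9, 8, 22, 26, 23]

Derivation:
Change: A[3] -8 -> -1, delta = 7
P[k] for k < 3: unchanged (A[3] not included)
P[k] for k >= 3: shift by delta = 7
  P[0] = -1 + 0 = -1
  P[1] = -8 + 0 = -8
  P[2] = 9 + 0 = 9
  P[3] = 1 + 7 = 8
  P[4] = 15 + 7 = 22
  P[5] = 19 + 7 = 26
  P[6] = 16 + 7 = 23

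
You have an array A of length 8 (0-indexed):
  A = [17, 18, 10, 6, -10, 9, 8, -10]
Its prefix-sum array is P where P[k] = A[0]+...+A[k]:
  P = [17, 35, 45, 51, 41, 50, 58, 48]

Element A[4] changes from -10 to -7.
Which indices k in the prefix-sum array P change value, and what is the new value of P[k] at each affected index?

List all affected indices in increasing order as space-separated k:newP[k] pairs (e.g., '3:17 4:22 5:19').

Answer: 4:44 5:53 6:61 7:51

Derivation:
P[k] = A[0] + ... + A[k]
P[k] includes A[4] iff k >= 4
Affected indices: 4, 5, ..., 7; delta = 3
  P[4]: 41 + 3 = 44
  P[5]: 50 + 3 = 53
  P[6]: 58 + 3 = 61
  P[7]: 48 + 3 = 51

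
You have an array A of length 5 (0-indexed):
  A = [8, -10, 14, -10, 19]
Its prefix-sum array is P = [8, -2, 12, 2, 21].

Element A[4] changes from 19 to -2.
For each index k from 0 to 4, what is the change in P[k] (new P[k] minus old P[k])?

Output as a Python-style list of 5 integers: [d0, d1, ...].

Element change: A[4] 19 -> -2, delta = -21
For k < 4: P[k] unchanged, delta_P[k] = 0
For k >= 4: P[k] shifts by exactly -21
Delta array: [0, 0, 0, 0, -21]

Answer: [0, 0, 0, 0, -21]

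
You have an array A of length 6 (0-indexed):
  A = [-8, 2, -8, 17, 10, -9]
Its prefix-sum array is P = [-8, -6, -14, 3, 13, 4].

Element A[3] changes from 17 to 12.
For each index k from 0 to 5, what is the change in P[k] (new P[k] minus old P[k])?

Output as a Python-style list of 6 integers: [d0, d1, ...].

Answer: [0, 0, 0, -5, -5, -5]

Derivation:
Element change: A[3] 17 -> 12, delta = -5
For k < 3: P[k] unchanged, delta_P[k] = 0
For k >= 3: P[k] shifts by exactly -5
Delta array: [0, 0, 0, -5, -5, -5]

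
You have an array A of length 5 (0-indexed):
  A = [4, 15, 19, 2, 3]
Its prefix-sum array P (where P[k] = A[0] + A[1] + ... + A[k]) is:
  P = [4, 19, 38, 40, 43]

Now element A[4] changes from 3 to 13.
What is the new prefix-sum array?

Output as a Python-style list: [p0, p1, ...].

Change: A[4] 3 -> 13, delta = 10
P[k] for k < 4: unchanged (A[4] not included)
P[k] for k >= 4: shift by delta = 10
  P[0] = 4 + 0 = 4
  P[1] = 19 + 0 = 19
  P[2] = 38 + 0 = 38
  P[3] = 40 + 0 = 40
  P[4] = 43 + 10 = 53

Answer: [4, 19, 38, 40, 53]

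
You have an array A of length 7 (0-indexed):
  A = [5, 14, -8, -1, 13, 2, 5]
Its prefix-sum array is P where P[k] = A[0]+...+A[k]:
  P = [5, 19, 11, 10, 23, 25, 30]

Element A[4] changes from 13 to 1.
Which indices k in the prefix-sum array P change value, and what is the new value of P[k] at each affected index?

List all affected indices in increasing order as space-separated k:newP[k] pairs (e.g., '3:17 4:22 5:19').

Answer: 4:11 5:13 6:18

Derivation:
P[k] = A[0] + ... + A[k]
P[k] includes A[4] iff k >= 4
Affected indices: 4, 5, ..., 6; delta = -12
  P[4]: 23 + -12 = 11
  P[5]: 25 + -12 = 13
  P[6]: 30 + -12 = 18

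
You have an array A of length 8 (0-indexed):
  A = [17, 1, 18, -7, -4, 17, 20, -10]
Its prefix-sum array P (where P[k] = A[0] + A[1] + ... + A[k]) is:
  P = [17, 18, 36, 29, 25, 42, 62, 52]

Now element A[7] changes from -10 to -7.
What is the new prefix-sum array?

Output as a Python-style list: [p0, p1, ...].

Answer: [17, 18, 36, 29, 25, 42, 62, 55]

Derivation:
Change: A[7] -10 -> -7, delta = 3
P[k] for k < 7: unchanged (A[7] not included)
P[k] for k >= 7: shift by delta = 3
  P[0] = 17 + 0 = 17
  P[1] = 18 + 0 = 18
  P[2] = 36 + 0 = 36
  P[3] = 29 + 0 = 29
  P[4] = 25 + 0 = 25
  P[5] = 42 + 0 = 42
  P[6] = 62 + 0 = 62
  P[7] = 52 + 3 = 55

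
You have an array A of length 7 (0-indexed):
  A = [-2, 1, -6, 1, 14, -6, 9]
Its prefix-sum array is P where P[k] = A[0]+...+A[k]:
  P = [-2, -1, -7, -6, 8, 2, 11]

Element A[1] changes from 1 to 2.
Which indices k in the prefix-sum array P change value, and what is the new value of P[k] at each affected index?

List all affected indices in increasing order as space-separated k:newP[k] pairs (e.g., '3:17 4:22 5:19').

P[k] = A[0] + ... + A[k]
P[k] includes A[1] iff k >= 1
Affected indices: 1, 2, ..., 6; delta = 1
  P[1]: -1 + 1 = 0
  P[2]: -7 + 1 = -6
  P[3]: -6 + 1 = -5
  P[4]: 8 + 1 = 9
  P[5]: 2 + 1 = 3
  P[6]: 11 + 1 = 12

Answer: 1:0 2:-6 3:-5 4:9 5:3 6:12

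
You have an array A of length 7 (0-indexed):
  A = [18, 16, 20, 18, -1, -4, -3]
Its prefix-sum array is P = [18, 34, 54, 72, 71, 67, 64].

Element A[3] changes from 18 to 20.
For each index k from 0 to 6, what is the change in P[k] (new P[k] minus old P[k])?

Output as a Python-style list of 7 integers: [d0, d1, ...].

Element change: A[3] 18 -> 20, delta = 2
For k < 3: P[k] unchanged, delta_P[k] = 0
For k >= 3: P[k] shifts by exactly 2
Delta array: [0, 0, 0, 2, 2, 2, 2]

Answer: [0, 0, 0, 2, 2, 2, 2]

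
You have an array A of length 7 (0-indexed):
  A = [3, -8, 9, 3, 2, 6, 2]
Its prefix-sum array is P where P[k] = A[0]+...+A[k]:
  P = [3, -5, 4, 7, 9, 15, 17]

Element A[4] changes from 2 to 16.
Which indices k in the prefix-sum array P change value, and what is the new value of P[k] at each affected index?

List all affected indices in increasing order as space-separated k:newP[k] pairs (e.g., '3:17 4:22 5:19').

Answer: 4:23 5:29 6:31

Derivation:
P[k] = A[0] + ... + A[k]
P[k] includes A[4] iff k >= 4
Affected indices: 4, 5, ..., 6; delta = 14
  P[4]: 9 + 14 = 23
  P[5]: 15 + 14 = 29
  P[6]: 17 + 14 = 31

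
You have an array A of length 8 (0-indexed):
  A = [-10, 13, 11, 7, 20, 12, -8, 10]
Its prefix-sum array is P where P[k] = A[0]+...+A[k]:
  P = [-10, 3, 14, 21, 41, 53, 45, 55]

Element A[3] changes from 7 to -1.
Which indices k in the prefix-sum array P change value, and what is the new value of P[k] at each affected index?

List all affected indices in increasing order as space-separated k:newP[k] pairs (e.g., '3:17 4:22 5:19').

P[k] = A[0] + ... + A[k]
P[k] includes A[3] iff k >= 3
Affected indices: 3, 4, ..., 7; delta = -8
  P[3]: 21 + -8 = 13
  P[4]: 41 + -8 = 33
  P[5]: 53 + -8 = 45
  P[6]: 45 + -8 = 37
  P[7]: 55 + -8 = 47

Answer: 3:13 4:33 5:45 6:37 7:47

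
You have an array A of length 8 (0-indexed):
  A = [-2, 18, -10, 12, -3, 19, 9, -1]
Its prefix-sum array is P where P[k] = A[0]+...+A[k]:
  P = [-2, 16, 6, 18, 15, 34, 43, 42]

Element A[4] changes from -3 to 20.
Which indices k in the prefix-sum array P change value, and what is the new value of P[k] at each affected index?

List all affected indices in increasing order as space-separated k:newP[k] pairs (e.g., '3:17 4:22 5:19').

P[k] = A[0] + ... + A[k]
P[k] includes A[4] iff k >= 4
Affected indices: 4, 5, ..., 7; delta = 23
  P[4]: 15 + 23 = 38
  P[5]: 34 + 23 = 57
  P[6]: 43 + 23 = 66
  P[7]: 42 + 23 = 65

Answer: 4:38 5:57 6:66 7:65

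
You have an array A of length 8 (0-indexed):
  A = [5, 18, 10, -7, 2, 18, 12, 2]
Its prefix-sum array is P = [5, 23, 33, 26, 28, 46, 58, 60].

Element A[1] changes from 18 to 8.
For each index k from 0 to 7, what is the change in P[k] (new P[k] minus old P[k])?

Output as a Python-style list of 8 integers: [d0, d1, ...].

Element change: A[1] 18 -> 8, delta = -10
For k < 1: P[k] unchanged, delta_P[k] = 0
For k >= 1: P[k] shifts by exactly -10
Delta array: [0, -10, -10, -10, -10, -10, -10, -10]

Answer: [0, -10, -10, -10, -10, -10, -10, -10]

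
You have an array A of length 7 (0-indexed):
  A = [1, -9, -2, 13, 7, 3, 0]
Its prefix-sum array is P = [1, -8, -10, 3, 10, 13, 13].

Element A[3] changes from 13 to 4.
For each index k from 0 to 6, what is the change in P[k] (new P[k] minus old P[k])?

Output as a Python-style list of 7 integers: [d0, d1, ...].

Element change: A[3] 13 -> 4, delta = -9
For k < 3: P[k] unchanged, delta_P[k] = 0
For k >= 3: P[k] shifts by exactly -9
Delta array: [0, 0, 0, -9, -9, -9, -9]

Answer: [0, 0, 0, -9, -9, -9, -9]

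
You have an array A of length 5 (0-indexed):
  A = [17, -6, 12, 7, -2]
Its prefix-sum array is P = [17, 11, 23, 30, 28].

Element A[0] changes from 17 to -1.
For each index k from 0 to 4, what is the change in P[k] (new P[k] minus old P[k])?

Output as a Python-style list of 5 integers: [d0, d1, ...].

Element change: A[0] 17 -> -1, delta = -18
For k < 0: P[k] unchanged, delta_P[k] = 0
For k >= 0: P[k] shifts by exactly -18
Delta array: [-18, -18, -18, -18, -18]

Answer: [-18, -18, -18, -18, -18]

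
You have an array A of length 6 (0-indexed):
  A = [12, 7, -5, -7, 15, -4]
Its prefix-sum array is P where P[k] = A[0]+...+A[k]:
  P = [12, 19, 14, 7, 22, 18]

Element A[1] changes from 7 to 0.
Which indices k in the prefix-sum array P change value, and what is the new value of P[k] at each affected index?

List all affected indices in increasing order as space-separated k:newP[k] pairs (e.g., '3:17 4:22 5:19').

P[k] = A[0] + ... + A[k]
P[k] includes A[1] iff k >= 1
Affected indices: 1, 2, ..., 5; delta = -7
  P[1]: 19 + -7 = 12
  P[2]: 14 + -7 = 7
  P[3]: 7 + -7 = 0
  P[4]: 22 + -7 = 15
  P[5]: 18 + -7 = 11

Answer: 1:12 2:7 3:0 4:15 5:11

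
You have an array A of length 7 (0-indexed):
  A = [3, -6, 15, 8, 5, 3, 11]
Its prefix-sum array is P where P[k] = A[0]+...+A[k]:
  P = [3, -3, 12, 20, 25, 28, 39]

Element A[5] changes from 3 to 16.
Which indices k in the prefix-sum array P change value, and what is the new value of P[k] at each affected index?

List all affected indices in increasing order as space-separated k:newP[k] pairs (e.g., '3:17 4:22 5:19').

P[k] = A[0] + ... + A[k]
P[k] includes A[5] iff k >= 5
Affected indices: 5, 6, ..., 6; delta = 13
  P[5]: 28 + 13 = 41
  P[6]: 39 + 13 = 52

Answer: 5:41 6:52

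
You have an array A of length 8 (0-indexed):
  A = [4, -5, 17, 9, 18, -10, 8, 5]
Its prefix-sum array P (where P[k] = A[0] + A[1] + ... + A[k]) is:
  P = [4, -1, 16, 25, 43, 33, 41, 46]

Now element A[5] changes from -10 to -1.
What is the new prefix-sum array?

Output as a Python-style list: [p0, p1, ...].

Answer: [4, -1, 16, 25, 43, 42, 50, 55]

Derivation:
Change: A[5] -10 -> -1, delta = 9
P[k] for k < 5: unchanged (A[5] not included)
P[k] for k >= 5: shift by delta = 9
  P[0] = 4 + 0 = 4
  P[1] = -1 + 0 = -1
  P[2] = 16 + 0 = 16
  P[3] = 25 + 0 = 25
  P[4] = 43 + 0 = 43
  P[5] = 33 + 9 = 42
  P[6] = 41 + 9 = 50
  P[7] = 46 + 9 = 55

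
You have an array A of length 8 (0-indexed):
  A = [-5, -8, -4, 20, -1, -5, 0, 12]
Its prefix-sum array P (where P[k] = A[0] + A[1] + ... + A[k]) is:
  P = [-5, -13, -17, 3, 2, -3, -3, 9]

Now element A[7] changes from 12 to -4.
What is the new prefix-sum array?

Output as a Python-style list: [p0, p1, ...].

Change: A[7] 12 -> -4, delta = -16
P[k] for k < 7: unchanged (A[7] not included)
P[k] for k >= 7: shift by delta = -16
  P[0] = -5 + 0 = -5
  P[1] = -13 + 0 = -13
  P[2] = -17 + 0 = -17
  P[3] = 3 + 0 = 3
  P[4] = 2 + 0 = 2
  P[5] = -3 + 0 = -3
  P[6] = -3 + 0 = -3
  P[7] = 9 + -16 = -7

Answer: [-5, -13, -17, 3, 2, -3, -3, -7]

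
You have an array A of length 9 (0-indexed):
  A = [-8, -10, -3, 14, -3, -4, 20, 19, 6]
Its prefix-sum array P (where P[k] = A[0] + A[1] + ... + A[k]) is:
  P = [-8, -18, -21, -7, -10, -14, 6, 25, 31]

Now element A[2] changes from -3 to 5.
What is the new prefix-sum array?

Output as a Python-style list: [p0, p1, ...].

Change: A[2] -3 -> 5, delta = 8
P[k] for k < 2: unchanged (A[2] not included)
P[k] for k >= 2: shift by delta = 8
  P[0] = -8 + 0 = -8
  P[1] = -18 + 0 = -18
  P[2] = -21 + 8 = -13
  P[3] = -7 + 8 = 1
  P[4] = -10 + 8 = -2
  P[5] = -14 + 8 = -6
  P[6] = 6 + 8 = 14
  P[7] = 25 + 8 = 33
  P[8] = 31 + 8 = 39

Answer: [-8, -18, -13, 1, -2, -6, 14, 33, 39]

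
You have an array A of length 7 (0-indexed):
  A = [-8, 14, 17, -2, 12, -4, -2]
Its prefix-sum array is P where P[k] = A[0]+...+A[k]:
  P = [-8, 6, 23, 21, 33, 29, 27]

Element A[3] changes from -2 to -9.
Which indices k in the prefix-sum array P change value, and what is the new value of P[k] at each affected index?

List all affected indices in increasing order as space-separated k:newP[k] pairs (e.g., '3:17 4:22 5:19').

P[k] = A[0] + ... + A[k]
P[k] includes A[3] iff k >= 3
Affected indices: 3, 4, ..., 6; delta = -7
  P[3]: 21 + -7 = 14
  P[4]: 33 + -7 = 26
  P[5]: 29 + -7 = 22
  P[6]: 27 + -7 = 20

Answer: 3:14 4:26 5:22 6:20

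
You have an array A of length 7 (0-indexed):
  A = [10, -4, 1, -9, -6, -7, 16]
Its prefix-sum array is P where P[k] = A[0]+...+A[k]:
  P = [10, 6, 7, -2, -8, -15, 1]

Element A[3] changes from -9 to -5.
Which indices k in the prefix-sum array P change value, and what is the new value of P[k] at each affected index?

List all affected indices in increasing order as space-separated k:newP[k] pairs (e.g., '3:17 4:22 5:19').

P[k] = A[0] + ... + A[k]
P[k] includes A[3] iff k >= 3
Affected indices: 3, 4, ..., 6; delta = 4
  P[3]: -2 + 4 = 2
  P[4]: -8 + 4 = -4
  P[5]: -15 + 4 = -11
  P[6]: 1 + 4 = 5

Answer: 3:2 4:-4 5:-11 6:5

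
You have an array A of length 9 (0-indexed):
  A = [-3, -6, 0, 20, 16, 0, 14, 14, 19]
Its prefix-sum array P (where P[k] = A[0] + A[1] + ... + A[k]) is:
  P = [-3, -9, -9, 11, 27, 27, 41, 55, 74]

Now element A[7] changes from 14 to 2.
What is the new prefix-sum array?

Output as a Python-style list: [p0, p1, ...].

Answer: [-3, -9, -9, 11, 27, 27, 41, 43, 62]

Derivation:
Change: A[7] 14 -> 2, delta = -12
P[k] for k < 7: unchanged (A[7] not included)
P[k] for k >= 7: shift by delta = -12
  P[0] = -3 + 0 = -3
  P[1] = -9 + 0 = -9
  P[2] = -9 + 0 = -9
  P[3] = 11 + 0 = 11
  P[4] = 27 + 0 = 27
  P[5] = 27 + 0 = 27
  P[6] = 41 + 0 = 41
  P[7] = 55 + -12 = 43
  P[8] = 74 + -12 = 62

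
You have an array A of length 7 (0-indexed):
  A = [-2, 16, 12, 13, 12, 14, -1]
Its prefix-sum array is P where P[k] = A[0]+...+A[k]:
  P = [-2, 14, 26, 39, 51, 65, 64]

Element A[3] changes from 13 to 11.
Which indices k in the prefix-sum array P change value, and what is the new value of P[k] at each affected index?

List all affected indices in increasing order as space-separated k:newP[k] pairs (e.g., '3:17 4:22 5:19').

Answer: 3:37 4:49 5:63 6:62

Derivation:
P[k] = A[0] + ... + A[k]
P[k] includes A[3] iff k >= 3
Affected indices: 3, 4, ..., 6; delta = -2
  P[3]: 39 + -2 = 37
  P[4]: 51 + -2 = 49
  P[5]: 65 + -2 = 63
  P[6]: 64 + -2 = 62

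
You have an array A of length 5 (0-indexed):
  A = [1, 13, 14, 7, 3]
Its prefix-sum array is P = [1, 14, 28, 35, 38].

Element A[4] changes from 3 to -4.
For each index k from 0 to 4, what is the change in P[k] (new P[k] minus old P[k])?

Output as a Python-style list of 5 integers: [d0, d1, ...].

Element change: A[4] 3 -> -4, delta = -7
For k < 4: P[k] unchanged, delta_P[k] = 0
For k >= 4: P[k] shifts by exactly -7
Delta array: [0, 0, 0, 0, -7]

Answer: [0, 0, 0, 0, -7]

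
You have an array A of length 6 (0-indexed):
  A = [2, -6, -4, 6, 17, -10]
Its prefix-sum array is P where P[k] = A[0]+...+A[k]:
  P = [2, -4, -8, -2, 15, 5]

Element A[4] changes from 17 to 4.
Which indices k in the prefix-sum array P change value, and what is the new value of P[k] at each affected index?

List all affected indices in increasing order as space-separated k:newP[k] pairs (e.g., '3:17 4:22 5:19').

P[k] = A[0] + ... + A[k]
P[k] includes A[4] iff k >= 4
Affected indices: 4, 5, ..., 5; delta = -13
  P[4]: 15 + -13 = 2
  P[5]: 5 + -13 = -8

Answer: 4:2 5:-8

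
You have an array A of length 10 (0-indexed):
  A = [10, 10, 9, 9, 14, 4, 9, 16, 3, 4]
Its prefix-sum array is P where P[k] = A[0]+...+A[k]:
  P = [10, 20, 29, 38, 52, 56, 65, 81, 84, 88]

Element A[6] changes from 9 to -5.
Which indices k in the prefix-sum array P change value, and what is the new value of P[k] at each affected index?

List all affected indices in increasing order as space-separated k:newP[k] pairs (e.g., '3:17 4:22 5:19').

P[k] = A[0] + ... + A[k]
P[k] includes A[6] iff k >= 6
Affected indices: 6, 7, ..., 9; delta = -14
  P[6]: 65 + -14 = 51
  P[7]: 81 + -14 = 67
  P[8]: 84 + -14 = 70
  P[9]: 88 + -14 = 74

Answer: 6:51 7:67 8:70 9:74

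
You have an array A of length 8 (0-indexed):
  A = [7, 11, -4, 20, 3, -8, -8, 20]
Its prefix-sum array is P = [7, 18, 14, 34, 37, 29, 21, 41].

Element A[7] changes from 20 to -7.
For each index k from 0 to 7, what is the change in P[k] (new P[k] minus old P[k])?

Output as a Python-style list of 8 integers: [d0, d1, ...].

Answer: [0, 0, 0, 0, 0, 0, 0, -27]

Derivation:
Element change: A[7] 20 -> -7, delta = -27
For k < 7: P[k] unchanged, delta_P[k] = 0
For k >= 7: P[k] shifts by exactly -27
Delta array: [0, 0, 0, 0, 0, 0, 0, -27]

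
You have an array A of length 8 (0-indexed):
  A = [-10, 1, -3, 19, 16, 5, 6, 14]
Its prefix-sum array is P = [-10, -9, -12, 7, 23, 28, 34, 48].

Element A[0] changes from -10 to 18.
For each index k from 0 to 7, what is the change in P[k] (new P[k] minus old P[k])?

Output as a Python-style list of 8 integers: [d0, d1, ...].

Element change: A[0] -10 -> 18, delta = 28
For k < 0: P[k] unchanged, delta_P[k] = 0
For k >= 0: P[k] shifts by exactly 28
Delta array: [28, 28, 28, 28, 28, 28, 28, 28]

Answer: [28, 28, 28, 28, 28, 28, 28, 28]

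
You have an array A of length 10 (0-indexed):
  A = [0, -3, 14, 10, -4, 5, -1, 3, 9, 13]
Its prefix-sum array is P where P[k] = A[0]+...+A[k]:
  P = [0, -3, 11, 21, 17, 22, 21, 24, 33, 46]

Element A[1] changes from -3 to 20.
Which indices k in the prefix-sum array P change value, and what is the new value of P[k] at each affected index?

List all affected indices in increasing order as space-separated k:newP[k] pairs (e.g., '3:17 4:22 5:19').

P[k] = A[0] + ... + A[k]
P[k] includes A[1] iff k >= 1
Affected indices: 1, 2, ..., 9; delta = 23
  P[1]: -3 + 23 = 20
  P[2]: 11 + 23 = 34
  P[3]: 21 + 23 = 44
  P[4]: 17 + 23 = 40
  P[5]: 22 + 23 = 45
  P[6]: 21 + 23 = 44
  P[7]: 24 + 23 = 47
  P[8]: 33 + 23 = 56
  P[9]: 46 + 23 = 69

Answer: 1:20 2:34 3:44 4:40 5:45 6:44 7:47 8:56 9:69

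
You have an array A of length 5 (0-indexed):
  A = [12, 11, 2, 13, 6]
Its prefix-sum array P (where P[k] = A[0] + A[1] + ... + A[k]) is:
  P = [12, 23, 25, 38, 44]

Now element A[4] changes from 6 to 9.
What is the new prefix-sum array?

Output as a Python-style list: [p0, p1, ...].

Answer: [12, 23, 25, 38, 47]

Derivation:
Change: A[4] 6 -> 9, delta = 3
P[k] for k < 4: unchanged (A[4] not included)
P[k] for k >= 4: shift by delta = 3
  P[0] = 12 + 0 = 12
  P[1] = 23 + 0 = 23
  P[2] = 25 + 0 = 25
  P[3] = 38 + 0 = 38
  P[4] = 44 + 3 = 47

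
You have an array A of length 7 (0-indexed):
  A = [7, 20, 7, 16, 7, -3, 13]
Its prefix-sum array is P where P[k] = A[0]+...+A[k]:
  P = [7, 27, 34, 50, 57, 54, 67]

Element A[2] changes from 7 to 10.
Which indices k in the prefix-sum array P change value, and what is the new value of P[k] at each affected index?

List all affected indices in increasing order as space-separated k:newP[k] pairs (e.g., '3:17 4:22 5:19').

P[k] = A[0] + ... + A[k]
P[k] includes A[2] iff k >= 2
Affected indices: 2, 3, ..., 6; delta = 3
  P[2]: 34 + 3 = 37
  P[3]: 50 + 3 = 53
  P[4]: 57 + 3 = 60
  P[5]: 54 + 3 = 57
  P[6]: 67 + 3 = 70

Answer: 2:37 3:53 4:60 5:57 6:70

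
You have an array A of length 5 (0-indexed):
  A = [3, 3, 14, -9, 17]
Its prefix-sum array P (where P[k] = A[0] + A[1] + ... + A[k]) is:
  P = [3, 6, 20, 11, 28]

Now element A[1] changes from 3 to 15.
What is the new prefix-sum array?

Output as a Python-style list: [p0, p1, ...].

Change: A[1] 3 -> 15, delta = 12
P[k] for k < 1: unchanged (A[1] not included)
P[k] for k >= 1: shift by delta = 12
  P[0] = 3 + 0 = 3
  P[1] = 6 + 12 = 18
  P[2] = 20 + 12 = 32
  P[3] = 11 + 12 = 23
  P[4] = 28 + 12 = 40

Answer: [3, 18, 32, 23, 40]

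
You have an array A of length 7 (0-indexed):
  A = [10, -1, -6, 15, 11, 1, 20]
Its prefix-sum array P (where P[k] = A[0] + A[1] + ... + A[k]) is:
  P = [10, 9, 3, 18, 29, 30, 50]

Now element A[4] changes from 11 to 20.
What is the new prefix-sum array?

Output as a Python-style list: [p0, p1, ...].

Answer: [10, 9, 3, 18, 38, 39, 59]

Derivation:
Change: A[4] 11 -> 20, delta = 9
P[k] for k < 4: unchanged (A[4] not included)
P[k] for k >= 4: shift by delta = 9
  P[0] = 10 + 0 = 10
  P[1] = 9 + 0 = 9
  P[2] = 3 + 0 = 3
  P[3] = 18 + 0 = 18
  P[4] = 29 + 9 = 38
  P[5] = 30 + 9 = 39
  P[6] = 50 + 9 = 59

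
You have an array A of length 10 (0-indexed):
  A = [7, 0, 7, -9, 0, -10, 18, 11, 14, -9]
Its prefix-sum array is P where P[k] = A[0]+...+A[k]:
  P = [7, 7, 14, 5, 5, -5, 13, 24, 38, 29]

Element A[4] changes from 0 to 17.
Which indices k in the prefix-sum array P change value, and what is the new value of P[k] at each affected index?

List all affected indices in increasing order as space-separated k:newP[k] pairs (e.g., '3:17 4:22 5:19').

P[k] = A[0] + ... + A[k]
P[k] includes A[4] iff k >= 4
Affected indices: 4, 5, ..., 9; delta = 17
  P[4]: 5 + 17 = 22
  P[5]: -5 + 17 = 12
  P[6]: 13 + 17 = 30
  P[7]: 24 + 17 = 41
  P[8]: 38 + 17 = 55
  P[9]: 29 + 17 = 46

Answer: 4:22 5:12 6:30 7:41 8:55 9:46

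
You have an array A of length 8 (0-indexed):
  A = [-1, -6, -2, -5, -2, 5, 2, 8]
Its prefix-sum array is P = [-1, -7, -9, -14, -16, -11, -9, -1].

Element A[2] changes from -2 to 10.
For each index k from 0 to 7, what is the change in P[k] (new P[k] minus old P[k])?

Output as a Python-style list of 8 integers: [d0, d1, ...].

Element change: A[2] -2 -> 10, delta = 12
For k < 2: P[k] unchanged, delta_P[k] = 0
For k >= 2: P[k] shifts by exactly 12
Delta array: [0, 0, 12, 12, 12, 12, 12, 12]

Answer: [0, 0, 12, 12, 12, 12, 12, 12]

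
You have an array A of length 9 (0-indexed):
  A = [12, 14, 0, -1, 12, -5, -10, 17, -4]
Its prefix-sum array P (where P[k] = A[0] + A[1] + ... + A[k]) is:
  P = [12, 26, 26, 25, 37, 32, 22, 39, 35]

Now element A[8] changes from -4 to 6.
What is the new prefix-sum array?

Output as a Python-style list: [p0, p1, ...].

Answer: [12, 26, 26, 25, 37, 32, 22, 39, 45]

Derivation:
Change: A[8] -4 -> 6, delta = 10
P[k] for k < 8: unchanged (A[8] not included)
P[k] for k >= 8: shift by delta = 10
  P[0] = 12 + 0 = 12
  P[1] = 26 + 0 = 26
  P[2] = 26 + 0 = 26
  P[3] = 25 + 0 = 25
  P[4] = 37 + 0 = 37
  P[5] = 32 + 0 = 32
  P[6] = 22 + 0 = 22
  P[7] = 39 + 0 = 39
  P[8] = 35 + 10 = 45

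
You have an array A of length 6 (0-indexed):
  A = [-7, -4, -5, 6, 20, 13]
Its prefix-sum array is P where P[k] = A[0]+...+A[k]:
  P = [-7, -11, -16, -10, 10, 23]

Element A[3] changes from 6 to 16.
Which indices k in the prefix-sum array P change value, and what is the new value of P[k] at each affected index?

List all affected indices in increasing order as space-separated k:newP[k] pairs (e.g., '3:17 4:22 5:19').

Answer: 3:0 4:20 5:33

Derivation:
P[k] = A[0] + ... + A[k]
P[k] includes A[3] iff k >= 3
Affected indices: 3, 4, ..., 5; delta = 10
  P[3]: -10 + 10 = 0
  P[4]: 10 + 10 = 20
  P[5]: 23 + 10 = 33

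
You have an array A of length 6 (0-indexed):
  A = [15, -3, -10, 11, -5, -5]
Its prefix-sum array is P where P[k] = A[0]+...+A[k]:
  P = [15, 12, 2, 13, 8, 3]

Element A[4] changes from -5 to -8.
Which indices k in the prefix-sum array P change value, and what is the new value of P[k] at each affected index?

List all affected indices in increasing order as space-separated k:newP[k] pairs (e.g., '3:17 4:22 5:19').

Answer: 4:5 5:0

Derivation:
P[k] = A[0] + ... + A[k]
P[k] includes A[4] iff k >= 4
Affected indices: 4, 5, ..., 5; delta = -3
  P[4]: 8 + -3 = 5
  P[5]: 3 + -3 = 0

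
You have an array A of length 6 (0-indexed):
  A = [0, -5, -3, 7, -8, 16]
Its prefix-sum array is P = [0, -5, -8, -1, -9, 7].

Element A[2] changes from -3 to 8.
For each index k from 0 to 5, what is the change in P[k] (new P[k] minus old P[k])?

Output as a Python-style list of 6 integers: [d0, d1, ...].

Element change: A[2] -3 -> 8, delta = 11
For k < 2: P[k] unchanged, delta_P[k] = 0
For k >= 2: P[k] shifts by exactly 11
Delta array: [0, 0, 11, 11, 11, 11]

Answer: [0, 0, 11, 11, 11, 11]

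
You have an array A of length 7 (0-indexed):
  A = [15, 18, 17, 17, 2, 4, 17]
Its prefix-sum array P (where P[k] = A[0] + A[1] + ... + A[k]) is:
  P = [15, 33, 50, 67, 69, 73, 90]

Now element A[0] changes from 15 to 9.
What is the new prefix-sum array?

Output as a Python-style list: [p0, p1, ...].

Answer: [9, 27, 44, 61, 63, 67, 84]

Derivation:
Change: A[0] 15 -> 9, delta = -6
P[k] for k < 0: unchanged (A[0] not included)
P[k] for k >= 0: shift by delta = -6
  P[0] = 15 + -6 = 9
  P[1] = 33 + -6 = 27
  P[2] = 50 + -6 = 44
  P[3] = 67 + -6 = 61
  P[4] = 69 + -6 = 63
  P[5] = 73 + -6 = 67
  P[6] = 90 + -6 = 84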